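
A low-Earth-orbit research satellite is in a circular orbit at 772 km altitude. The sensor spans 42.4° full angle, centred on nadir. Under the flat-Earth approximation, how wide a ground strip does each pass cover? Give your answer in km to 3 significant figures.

Half-angle = 42.4°/2 = 21.2°.
Swath width ≈ 2h·tan(θ/2) = 2 × 772 × tan(21.2°) = 598.9 km.

599 km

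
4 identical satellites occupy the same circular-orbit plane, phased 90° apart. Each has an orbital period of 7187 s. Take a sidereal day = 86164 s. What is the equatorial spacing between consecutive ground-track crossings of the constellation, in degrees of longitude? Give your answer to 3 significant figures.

7.51°

Single-satellite node shift = (7187.0/86164) × 360° = 30.03°.
With 4 satellites evenly phased, successive equator crossings are 30.03/4 = 7.507° apart.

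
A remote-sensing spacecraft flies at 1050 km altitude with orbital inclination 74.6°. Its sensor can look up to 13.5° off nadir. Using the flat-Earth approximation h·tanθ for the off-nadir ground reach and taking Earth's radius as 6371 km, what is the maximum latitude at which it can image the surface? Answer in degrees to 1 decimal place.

For a prograde orbit the ground track reaches latitude ±i = ±74.6°.
Sensor half-swath on the ground ≈ 1050·tan(13.5°) = 252 km = 2.27° of latitude.
Maximum observable latitude ≈ 74.6 + 2.27 = 76.9°.

76.9°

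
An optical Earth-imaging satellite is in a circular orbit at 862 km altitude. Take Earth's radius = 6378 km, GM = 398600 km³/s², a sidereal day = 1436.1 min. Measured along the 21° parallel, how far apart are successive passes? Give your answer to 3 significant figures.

Semi-major axis a = 6378 + 862 = 7240 km. Period T = 2π√(a³/μ) = 2π√(7240³/398600) = 6130.8 s = 102.18 min.
Node shift per orbit = (6130.8/86166) × 360° = 25.61°.
Equatorial spacing = 25.61 × 111.3 km/° = 2851 km.
At 21° latitude, spacing = 2851 × cos(21°) = 2662 km.

2660 km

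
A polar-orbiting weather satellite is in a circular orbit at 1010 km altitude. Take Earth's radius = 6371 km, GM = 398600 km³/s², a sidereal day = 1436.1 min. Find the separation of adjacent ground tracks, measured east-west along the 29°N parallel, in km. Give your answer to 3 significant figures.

Semi-major axis a = 6371 + 1010 = 7381 km. Period T = 2π√(a³/μ) = 2π√(7381³/398600) = 6310.8 s = 105.18 min.
Node shift per orbit = (6310.8/86166) × 360° = 26.37°.
Equatorial spacing = 26.37 × 111.2 km/° = 2932 km.
At 29° latitude, spacing = 2932 × cos(29°) = 2564 km.

2560 km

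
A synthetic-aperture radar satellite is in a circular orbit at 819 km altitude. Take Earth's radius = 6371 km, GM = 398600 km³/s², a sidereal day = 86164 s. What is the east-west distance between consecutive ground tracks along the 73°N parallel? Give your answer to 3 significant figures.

Semi-major axis a = 6371 + 819 = 7190 km. Period T = 2π√(a³/μ) = 2π√(7190³/398600) = 6067.4 s = 101.12 min.
Node shift per orbit = (6067.4/86164) × 360° = 25.35°.
Equatorial spacing = 25.35 × 111.2 km/° = 2819 km.
At 73° latitude, spacing = 2819 × cos(73°) = 824 km.

824 km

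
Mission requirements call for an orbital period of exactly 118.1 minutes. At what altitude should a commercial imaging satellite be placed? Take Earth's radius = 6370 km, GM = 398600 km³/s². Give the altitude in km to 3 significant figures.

T = 118.1 min = 7086.0 s.
From T = 2π√(a³/μ): a = (μ T²/4π²)^(1/3) = (398600 × 7086.0² / 4π²)^(1/3) = 7974 km.
Altitude h = a − R = 7974 − 6370 = 1604 km.

1600 km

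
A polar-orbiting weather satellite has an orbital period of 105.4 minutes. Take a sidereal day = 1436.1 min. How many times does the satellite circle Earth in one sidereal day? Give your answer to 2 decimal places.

13.63

T = 105.4 min = 6324.0 s.
Orbits per sidereal day = 86166 / 6324.0 = 13.625.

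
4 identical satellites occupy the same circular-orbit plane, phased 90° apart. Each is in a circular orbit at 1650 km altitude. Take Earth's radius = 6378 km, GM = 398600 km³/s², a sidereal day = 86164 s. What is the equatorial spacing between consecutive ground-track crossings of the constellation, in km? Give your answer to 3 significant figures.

832 km

Semi-major axis a = 6378 + 1650 = 8028 km. Period T = 2π√(a³/μ) = 2π√(8028³/398600) = 7158.5 s = 119.31 min.
Single-satellite node shift = (7158.5/86164) × 360° = 29.91°.
With 4 satellites evenly phased, successive equator crossings are 29.91/4 = 7.477° apart.
That is 7.477 × 111.3 = 832 km at the equator.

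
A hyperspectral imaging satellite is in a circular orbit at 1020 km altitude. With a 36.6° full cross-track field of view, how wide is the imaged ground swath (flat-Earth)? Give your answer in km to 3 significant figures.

675 km

Half-angle = 36.6°/2 = 18.3°.
Swath width ≈ 2h·tan(θ/2) = 2 × 1020 × tan(18.3°) = 674.7 km.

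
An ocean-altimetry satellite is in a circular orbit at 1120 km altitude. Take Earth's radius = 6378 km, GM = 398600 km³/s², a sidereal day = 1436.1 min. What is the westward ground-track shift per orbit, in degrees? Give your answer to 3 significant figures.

27.0°

Semi-major axis a = 6378 + 1120 = 7498 km. Period T = 2π√(a³/μ) = 2π√(7498³/398600) = 6461.4 s = 107.69 min.
During one orbit Earth rotates (6461.4 / 86166) × 360° = 27.00°.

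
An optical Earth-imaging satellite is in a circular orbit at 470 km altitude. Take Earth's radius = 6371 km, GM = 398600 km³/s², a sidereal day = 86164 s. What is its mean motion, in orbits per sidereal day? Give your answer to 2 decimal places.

15.30

Semi-major axis a = 6371 + 470 = 6841 km. Period T = 2π√(a³/μ) = 2π√(6841³/398600) = 5631.1 s = 93.85 min.
Orbits per sidereal day = 86164 / 5631.1 = 15.302.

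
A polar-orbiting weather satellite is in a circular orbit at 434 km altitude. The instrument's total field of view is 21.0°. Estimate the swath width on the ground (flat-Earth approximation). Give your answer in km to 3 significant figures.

161 km

Half-angle = 21.0°/2 = 10.5°.
Swath width ≈ 2h·tan(θ/2) = 2 × 434 × tan(10.5°) = 160.9 km.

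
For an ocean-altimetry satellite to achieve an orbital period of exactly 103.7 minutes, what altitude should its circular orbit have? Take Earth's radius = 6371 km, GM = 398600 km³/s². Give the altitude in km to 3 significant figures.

T = 103.7 min = 6222.0 s.
From T = 2π√(a³/μ): a = (μ T²/4π²)^(1/3) = (398600 × 6222.0² / 4π²)^(1/3) = 7312 km.
Altitude h = a − R = 7312 − 6371 = 941 km.

941 km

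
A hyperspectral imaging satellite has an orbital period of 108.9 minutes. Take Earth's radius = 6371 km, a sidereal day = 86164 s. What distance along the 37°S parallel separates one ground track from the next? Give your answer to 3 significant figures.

2420 km

T = 108.9 min = 6534.0 s.
Node shift per orbit = (6534.0/86164) × 360° = 27.30°.
Equatorial spacing = 27.30 × 111.2 km/° = 3036 km.
At 37° latitude, spacing = 3036 × cos(37°) = 2424 km.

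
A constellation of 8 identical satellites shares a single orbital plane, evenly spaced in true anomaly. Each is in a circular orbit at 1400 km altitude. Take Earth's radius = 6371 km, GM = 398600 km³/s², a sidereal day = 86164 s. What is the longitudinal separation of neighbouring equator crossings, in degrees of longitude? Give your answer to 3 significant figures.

3.56°

Semi-major axis a = 6371 + 1400 = 7771 km. Period T = 2π√(a³/μ) = 2π√(7771³/398600) = 6817.5 s = 113.63 min.
Single-satellite node shift = (6817.5/86164) × 360° = 28.48°.
With 8 satellites evenly phased, successive equator crossings are 28.48/8 = 3.561° apart.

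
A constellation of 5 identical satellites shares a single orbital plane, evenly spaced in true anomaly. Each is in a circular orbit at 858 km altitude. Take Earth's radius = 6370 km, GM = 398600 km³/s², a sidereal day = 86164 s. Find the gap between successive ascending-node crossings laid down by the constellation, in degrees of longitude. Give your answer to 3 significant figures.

5.11°

Semi-major axis a = 6370 + 858 = 7228 km. Period T = 2π√(a³/μ) = 2π√(7228³/398600) = 6115.6 s = 101.93 min.
Single-satellite node shift = (6115.6/86164) × 360° = 25.55°.
With 5 satellites evenly phased, successive equator crossings are 25.55/5 = 5.110° apart.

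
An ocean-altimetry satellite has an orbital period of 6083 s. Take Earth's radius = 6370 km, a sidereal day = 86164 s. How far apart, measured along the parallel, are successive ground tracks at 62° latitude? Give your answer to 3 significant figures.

1330 km

Node shift per orbit = (6083.0/86164) × 360° = 25.42°.
Equatorial spacing = 25.42 × 111.2 km/° = 2826 km.
At 62° latitude, spacing = 2826 × cos(62°) = 1327 km.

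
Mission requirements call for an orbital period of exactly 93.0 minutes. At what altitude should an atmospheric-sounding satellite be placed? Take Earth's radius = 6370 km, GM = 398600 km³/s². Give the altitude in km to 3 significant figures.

T = 93.0 min = 5580.0 s.
From T = 2π√(a³/μ): a = (μ T²/4π²)^(1/3) = (398600 × 5580.0² / 4π²)^(1/3) = 6800 km.
Altitude h = a − R = 6800 − 6370 = 430 km.

430 km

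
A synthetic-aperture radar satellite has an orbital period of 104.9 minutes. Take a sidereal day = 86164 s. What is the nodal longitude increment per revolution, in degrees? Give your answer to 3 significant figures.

26.3°

T = 104.9 min = 6294.0 s.
During one orbit Earth rotates (6294.0 / 86164) × 360° = 26.30°.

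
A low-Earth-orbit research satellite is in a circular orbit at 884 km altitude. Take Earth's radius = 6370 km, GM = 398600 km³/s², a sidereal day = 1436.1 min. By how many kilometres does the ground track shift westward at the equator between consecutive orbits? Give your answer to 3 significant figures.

Semi-major axis a = 6370 + 884 = 7254 km. Period T = 2π√(a³/μ) = 2π√(7254³/398600) = 6148.6 s = 102.48 min.
During one orbit Earth rotates (6148.6 / 86166) × 360° = 25.69°.
At the equator that is 25.69° × (2π·6370/360) km/° = 25.69 × 111.2 = 2856 km.

2860 km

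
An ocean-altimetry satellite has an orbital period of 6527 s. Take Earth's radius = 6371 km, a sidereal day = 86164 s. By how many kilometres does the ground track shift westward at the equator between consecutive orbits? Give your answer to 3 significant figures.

3030 km

During one orbit Earth rotates (6527.0 / 86164) × 360° = 27.27°.
At the equator that is 27.27° × (2π·6371/360) km/° = 27.27 × 111.2 = 3032 km.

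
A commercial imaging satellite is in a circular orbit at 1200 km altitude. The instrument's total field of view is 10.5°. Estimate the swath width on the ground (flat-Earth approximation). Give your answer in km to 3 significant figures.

221 km

Half-angle = 10.5°/2 = 5.25°.
Swath width ≈ 2h·tan(θ/2) = 2 × 1200 × tan(5.25°) = 220.5 km.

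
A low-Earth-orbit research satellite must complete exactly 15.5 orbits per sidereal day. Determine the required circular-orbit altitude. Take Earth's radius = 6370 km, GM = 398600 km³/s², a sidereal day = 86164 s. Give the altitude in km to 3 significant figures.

412 km

Required period T = 86164 / 15.5 = 5559.0 s.
From T = 2π√(a³/μ): a = (μ T²/4π²)^(1/3) = (398600 × 5559.0² / 4π²)^(1/3) = 6782 km.
Altitude h = a − R = 6782 − 6370 = 412 km.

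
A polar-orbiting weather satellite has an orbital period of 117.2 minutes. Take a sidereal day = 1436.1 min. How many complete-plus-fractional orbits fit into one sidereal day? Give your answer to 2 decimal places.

T = 117.2 min = 7032.0 s.
Orbits per sidereal day = 86166 / 7032.0 = 12.253.

12.25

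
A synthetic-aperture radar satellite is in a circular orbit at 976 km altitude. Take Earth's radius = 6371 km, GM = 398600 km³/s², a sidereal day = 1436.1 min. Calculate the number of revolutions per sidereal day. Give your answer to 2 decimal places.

13.75

Semi-major axis a = 6371 + 976 = 7347 km. Period T = 2π√(a³/μ) = 2π√(7347³/398600) = 6267.2 s = 104.45 min.
Orbits per sidereal day = 86166 / 6267.2 = 13.749.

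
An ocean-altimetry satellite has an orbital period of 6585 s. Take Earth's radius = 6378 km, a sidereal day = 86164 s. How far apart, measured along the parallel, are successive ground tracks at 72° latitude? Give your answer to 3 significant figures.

946 km

Node shift per orbit = (6585.0/86164) × 360° = 27.51°.
Equatorial spacing = 27.51 × 111.3 km/° = 3063 km.
At 72° latitude, spacing = 3063 × cos(72°) = 946 km.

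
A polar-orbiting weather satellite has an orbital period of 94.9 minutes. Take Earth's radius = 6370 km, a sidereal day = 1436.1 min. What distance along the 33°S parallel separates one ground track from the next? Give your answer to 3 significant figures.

2220 km

T = 94.9 min = 5694.0 s.
Node shift per orbit = (5694.0/86166) × 360° = 23.79°.
Equatorial spacing = 23.79 × 111.2 km/° = 2645 km.
At 33° latitude, spacing = 2645 × cos(33°) = 2218 km.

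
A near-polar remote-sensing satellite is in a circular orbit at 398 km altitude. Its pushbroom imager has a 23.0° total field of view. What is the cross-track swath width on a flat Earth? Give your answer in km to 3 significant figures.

162 km

Half-angle = 23.0°/2 = 11.5°.
Swath width ≈ 2h·tan(θ/2) = 2 × 398 × tan(11.5°) = 161.9 km.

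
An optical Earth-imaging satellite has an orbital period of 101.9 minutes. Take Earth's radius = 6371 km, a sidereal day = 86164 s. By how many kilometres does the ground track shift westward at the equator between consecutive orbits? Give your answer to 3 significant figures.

T = 101.9 min = 6114.0 s.
During one orbit Earth rotates (6114.0 / 86164) × 360° = 25.54°.
At the equator that is 25.54° × (2π·6371/360) km/° = 25.54 × 111.2 = 2840 km.

2840 km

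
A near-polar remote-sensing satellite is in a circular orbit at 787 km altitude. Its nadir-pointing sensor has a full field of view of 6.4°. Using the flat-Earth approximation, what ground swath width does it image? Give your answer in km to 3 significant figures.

Half-angle = 6.4°/2 = 3.2°.
Swath width ≈ 2h·tan(θ/2) = 2 × 787 × tan(3.2°) = 88.0 km.

88.0 km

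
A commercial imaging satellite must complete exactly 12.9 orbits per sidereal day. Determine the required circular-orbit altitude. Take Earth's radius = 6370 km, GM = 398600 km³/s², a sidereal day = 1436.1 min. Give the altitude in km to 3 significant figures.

1300 km

Required period T = 86166 / 12.9 = 6679.5 s.
From T = 2π√(a³/μ): a = (μ T²/4π²)^(1/3) = (398600 × 6679.5² / 4π²)^(1/3) = 7666 km.
Altitude h = a − R = 7666 − 6370 = 1296 km.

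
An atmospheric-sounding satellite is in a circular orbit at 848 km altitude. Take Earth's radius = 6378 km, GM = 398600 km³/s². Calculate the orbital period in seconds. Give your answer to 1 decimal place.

6113.1 seconds

Semi-major axis a = 6378 + 848 = 7226 km. Period T = 2π√(a³/μ) = 2π√(7226³/398600) = 6113.1 s = 101.88 min.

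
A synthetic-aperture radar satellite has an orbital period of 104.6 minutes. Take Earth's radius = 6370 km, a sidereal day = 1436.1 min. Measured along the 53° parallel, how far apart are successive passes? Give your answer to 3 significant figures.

T = 104.6 min = 6276.0 s.
Node shift per orbit = (6276.0/86166) × 360° = 26.22°.
Equatorial spacing = 26.22 × 111.2 km/° = 2915 km.
At 53° latitude, spacing = 2915 × cos(53°) = 1754 km.

1750 km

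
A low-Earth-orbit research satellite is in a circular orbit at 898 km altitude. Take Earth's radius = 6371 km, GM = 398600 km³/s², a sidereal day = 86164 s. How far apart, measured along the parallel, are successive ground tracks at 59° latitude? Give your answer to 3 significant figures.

Semi-major axis a = 6371 + 898 = 7269 km. Period T = 2π√(a³/μ) = 2π√(7269³/398600) = 6167.7 s = 102.79 min.
Node shift per orbit = (6167.7/86164) × 360° = 25.77°.
Equatorial spacing = 25.77 × 111.2 km/° = 2865 km.
At 59° latitude, spacing = 2865 × cos(59°) = 1476 km.

1480 km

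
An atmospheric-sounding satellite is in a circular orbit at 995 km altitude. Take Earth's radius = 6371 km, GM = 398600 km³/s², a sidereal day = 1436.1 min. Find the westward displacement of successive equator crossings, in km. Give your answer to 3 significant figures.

2920 km

Semi-major axis a = 6371 + 995 = 7366 km. Period T = 2π√(a³/μ) = 2π√(7366³/398600) = 6291.6 s = 104.86 min.
During one orbit Earth rotates (6291.6 / 86166) × 360° = 26.29°.
At the equator that is 26.29° × (2π·6371/360) km/° = 26.29 × 111.2 = 2923 km.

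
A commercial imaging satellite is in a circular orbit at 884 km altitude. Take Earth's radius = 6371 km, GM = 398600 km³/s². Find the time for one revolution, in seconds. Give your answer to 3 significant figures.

6150 seconds

Semi-major axis a = 6371 + 884 = 7255 km. Period T = 2π√(a³/μ) = 2π√(7255³/398600) = 6149.9 s = 102.50 min.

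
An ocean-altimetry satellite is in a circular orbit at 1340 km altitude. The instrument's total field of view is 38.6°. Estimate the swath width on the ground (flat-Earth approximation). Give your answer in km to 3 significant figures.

Half-angle = 38.6°/2 = 19.3°.
Swath width ≈ 2h·tan(θ/2) = 2 × 1340 × tan(19.3°) = 938.5 km.

939 km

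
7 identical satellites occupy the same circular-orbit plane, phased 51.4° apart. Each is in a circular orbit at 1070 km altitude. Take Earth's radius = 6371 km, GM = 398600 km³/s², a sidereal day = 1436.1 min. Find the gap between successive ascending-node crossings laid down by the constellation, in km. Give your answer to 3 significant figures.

Semi-major axis a = 6371 + 1070 = 7441 km. Period T = 2π√(a³/μ) = 2π√(7441³/398600) = 6387.9 s = 106.47 min.
Single-satellite node shift = (6387.9/86166) × 360° = 26.69°.
With 7 satellites evenly phased, successive equator crossings are 26.69/7 = 3.813° apart.
That is 3.813 × 111.2 = 424 km at the equator.

424 km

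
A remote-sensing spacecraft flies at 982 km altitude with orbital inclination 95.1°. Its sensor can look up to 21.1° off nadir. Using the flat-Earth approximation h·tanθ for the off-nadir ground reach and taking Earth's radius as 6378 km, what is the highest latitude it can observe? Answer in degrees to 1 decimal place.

Retrograde orbit: the ground track reaches ±(180° − i) = ±(180 − 95.1) = ±84.9°.
Sensor half-swath on the ground ≈ 982·tan(21.1°) = 379 km = 3.40° of latitude.
Maximum observable latitude ≈ 84.9 + 3.40 = 88.3°.

88.3°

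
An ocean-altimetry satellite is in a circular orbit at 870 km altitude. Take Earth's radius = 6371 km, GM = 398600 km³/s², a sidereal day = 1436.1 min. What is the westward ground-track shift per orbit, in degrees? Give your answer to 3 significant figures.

25.6°

Semi-major axis a = 6371 + 870 = 7241 km. Period T = 2π√(a³/μ) = 2π√(7241³/398600) = 6132.1 s = 102.20 min.
During one orbit Earth rotates (6132.1 / 86166) × 360° = 25.62°.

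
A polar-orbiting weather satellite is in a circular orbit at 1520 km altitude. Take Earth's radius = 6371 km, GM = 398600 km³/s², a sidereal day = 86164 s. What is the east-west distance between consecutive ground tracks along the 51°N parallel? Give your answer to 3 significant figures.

Semi-major axis a = 6371 + 1520 = 7891 km. Period T = 2π√(a³/μ) = 2π√(7891³/398600) = 6976.0 s = 116.27 min.
Node shift per orbit = (6976.0/86164) × 360° = 29.15°.
Equatorial spacing = 29.15 × 111.2 km/° = 3241 km.
At 51° latitude, spacing = 3241 × cos(51°) = 2040 km.

2040 km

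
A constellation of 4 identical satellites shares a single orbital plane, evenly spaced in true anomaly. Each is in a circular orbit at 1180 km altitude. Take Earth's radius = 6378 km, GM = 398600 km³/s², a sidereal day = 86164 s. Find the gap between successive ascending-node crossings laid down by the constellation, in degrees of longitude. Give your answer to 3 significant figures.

Semi-major axis a = 6378 + 1180 = 7558 km. Period T = 2π√(a³/μ) = 2π√(7558³/398600) = 6539.2 s = 108.99 min.
Single-satellite node shift = (6539.2/86164) × 360° = 27.32°.
With 4 satellites evenly phased, successive equator crossings are 27.32/4 = 6.830° apart.

6.83°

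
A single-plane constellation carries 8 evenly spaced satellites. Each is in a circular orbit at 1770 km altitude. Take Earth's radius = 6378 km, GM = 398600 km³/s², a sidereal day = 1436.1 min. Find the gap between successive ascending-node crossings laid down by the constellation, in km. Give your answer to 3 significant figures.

426 km

Semi-major axis a = 6378 + 1770 = 8148 km. Period T = 2π√(a³/μ) = 2π√(8148³/398600) = 7319.6 s = 121.99 min.
Single-satellite node shift = (7319.6/86166) × 360° = 30.58°.
With 8 satellites evenly phased, successive equator crossings are 30.58/8 = 3.823° apart.
That is 3.823 × 111.3 = 426 km at the equator.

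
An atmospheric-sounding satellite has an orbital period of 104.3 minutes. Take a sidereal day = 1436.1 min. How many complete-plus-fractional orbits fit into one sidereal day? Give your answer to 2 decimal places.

T = 104.3 min = 6258.0 s.
Orbits per sidereal day = 86166 / 6258.0 = 13.769.

13.77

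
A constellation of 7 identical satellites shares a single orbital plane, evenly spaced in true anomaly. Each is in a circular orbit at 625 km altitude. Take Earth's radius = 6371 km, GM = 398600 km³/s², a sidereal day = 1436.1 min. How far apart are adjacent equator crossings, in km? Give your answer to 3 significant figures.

386 km

Semi-major axis a = 6371 + 625 = 6996 km. Period T = 2π√(a³/μ) = 2π√(6996³/398600) = 5823.5 s = 97.06 min.
Single-satellite node shift = (5823.5/86166) × 360° = 24.33°.
With 7 satellites evenly phased, successive equator crossings are 24.33/7 = 3.476° apart.
That is 3.476 × 111.2 = 386 km at the equator.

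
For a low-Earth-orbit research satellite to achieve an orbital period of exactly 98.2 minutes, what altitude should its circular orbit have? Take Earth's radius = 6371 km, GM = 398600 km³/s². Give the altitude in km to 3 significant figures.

680 km

T = 98.2 min = 5892.0 s.
From T = 2π√(a³/μ): a = (μ T²/4π²)^(1/3) = (398600 × 5892.0² / 4π²)^(1/3) = 7051 km.
Altitude h = a − R = 7051 − 6371 = 680 km.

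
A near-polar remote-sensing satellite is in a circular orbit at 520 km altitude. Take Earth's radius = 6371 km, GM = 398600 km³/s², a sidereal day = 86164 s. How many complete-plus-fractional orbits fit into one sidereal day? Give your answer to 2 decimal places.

Semi-major axis a = 6371 + 520 = 6891 km. Period T = 2π√(a³/μ) = 2π√(6891³/398600) = 5692.9 s = 94.88 min.
Orbits per sidereal day = 86164 / 5692.9 = 15.135.

15.14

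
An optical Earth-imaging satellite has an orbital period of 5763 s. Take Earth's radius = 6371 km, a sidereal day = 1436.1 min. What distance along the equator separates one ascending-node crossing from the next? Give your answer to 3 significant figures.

2680 km

During one orbit Earth rotates (5763.0 / 86166) × 360° = 24.08°.
At the equator that is 24.08° × (2π·6371/360) km/° = 24.08 × 111.2 = 2677 km.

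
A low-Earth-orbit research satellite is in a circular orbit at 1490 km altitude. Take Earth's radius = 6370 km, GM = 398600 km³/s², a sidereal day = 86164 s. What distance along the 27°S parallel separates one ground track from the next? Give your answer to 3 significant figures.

Semi-major axis a = 6370 + 1490 = 7860 km. Period T = 2π√(a³/μ) = 2π√(7860³/398600) = 6935.0 s = 115.58 min.
Node shift per orbit = (6935.0/86164) × 360° = 28.97°.
Equatorial spacing = 28.97 × 111.2 km/° = 3221 km.
At 27° latitude, spacing = 3221 × cos(27°) = 2870 km.

2870 km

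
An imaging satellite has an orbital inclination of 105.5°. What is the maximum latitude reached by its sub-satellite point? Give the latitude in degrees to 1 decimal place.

Retrograde orbit: the ground track reaches ±(180° − i) = ±(180 − 105.5) = ±74.5°.

74.5°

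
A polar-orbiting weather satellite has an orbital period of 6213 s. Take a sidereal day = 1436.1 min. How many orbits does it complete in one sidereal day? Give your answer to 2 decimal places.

13.87

Orbits per sidereal day = 86166 / 6213.0 = 13.869.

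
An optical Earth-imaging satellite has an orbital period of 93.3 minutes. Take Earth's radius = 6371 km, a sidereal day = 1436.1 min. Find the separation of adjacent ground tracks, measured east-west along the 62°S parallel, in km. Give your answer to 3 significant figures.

1220 km

T = 93.3 min = 5598.0 s.
Node shift per orbit = (5598.0/86166) × 360° = 23.39°.
Equatorial spacing = 23.39 × 111.2 km/° = 2601 km.
At 62° latitude, spacing = 2601 × cos(62°) = 1221 km.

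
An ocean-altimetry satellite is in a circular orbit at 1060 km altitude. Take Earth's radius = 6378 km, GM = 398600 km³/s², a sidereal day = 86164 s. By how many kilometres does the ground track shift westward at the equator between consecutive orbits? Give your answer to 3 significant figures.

2970 km

Semi-major axis a = 6378 + 1060 = 7438 km. Period T = 2π√(a³/μ) = 2π√(7438³/398600) = 6384.0 s = 106.40 min.
During one orbit Earth rotates (6384.0 / 86164) × 360° = 26.67°.
At the equator that is 26.67° × (2π·6378/360) km/° = 26.67 × 111.3 = 2969 km.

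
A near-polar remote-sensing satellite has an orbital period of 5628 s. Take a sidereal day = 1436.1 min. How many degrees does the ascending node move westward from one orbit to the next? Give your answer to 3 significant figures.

During one orbit Earth rotates (5628.0 / 86166) × 360° = 23.51°.

23.5°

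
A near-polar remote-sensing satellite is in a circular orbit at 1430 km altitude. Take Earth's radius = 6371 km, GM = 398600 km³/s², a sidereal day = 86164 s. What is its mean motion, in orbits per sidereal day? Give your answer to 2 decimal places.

12.57

Semi-major axis a = 6371 + 1430 = 7801 km. Period T = 2π√(a³/μ) = 2π√(7801³/398600) = 6857.0 s = 114.28 min.
Orbits per sidereal day = 86164 / 6857.0 = 12.566.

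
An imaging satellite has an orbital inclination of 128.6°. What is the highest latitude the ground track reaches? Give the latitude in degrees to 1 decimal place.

51.4°

Retrograde orbit: the ground track reaches ±(180° − i) = ±(180 − 128.6) = ±51.4°.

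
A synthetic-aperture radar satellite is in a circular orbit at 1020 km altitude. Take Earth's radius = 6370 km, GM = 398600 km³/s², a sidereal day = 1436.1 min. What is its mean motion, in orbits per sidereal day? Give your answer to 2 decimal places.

Semi-major axis a = 6370 + 1020 = 7390 km. Period T = 2π√(a³/μ) = 2π√(7390³/398600) = 6322.3 s = 105.37 min.
Orbits per sidereal day = 86166 / 6322.3 = 13.629.

13.63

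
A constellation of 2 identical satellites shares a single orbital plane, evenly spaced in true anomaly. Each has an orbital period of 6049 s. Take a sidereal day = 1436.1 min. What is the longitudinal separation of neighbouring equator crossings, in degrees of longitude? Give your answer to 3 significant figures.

12.6°

Single-satellite node shift = (6049.0/86166) × 360° = 25.27°.
With 2 satellites evenly phased, successive equator crossings are 25.27/2 = 12.636° apart.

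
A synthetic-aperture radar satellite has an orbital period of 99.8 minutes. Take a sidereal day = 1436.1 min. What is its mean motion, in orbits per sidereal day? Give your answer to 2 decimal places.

14.39

T = 99.8 min = 5988.0 s.
Orbits per sidereal day = 86166 / 5988.0 = 14.390.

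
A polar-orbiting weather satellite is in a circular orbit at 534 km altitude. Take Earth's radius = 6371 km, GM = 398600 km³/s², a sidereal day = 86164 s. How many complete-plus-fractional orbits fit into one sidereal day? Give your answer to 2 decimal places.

Semi-major axis a = 6371 + 534 = 6905 km. Period T = 2π√(a³/μ) = 2π√(6905³/398600) = 5710.3 s = 95.17 min.
Orbits per sidereal day = 86164 / 5710.3 = 15.089.

15.09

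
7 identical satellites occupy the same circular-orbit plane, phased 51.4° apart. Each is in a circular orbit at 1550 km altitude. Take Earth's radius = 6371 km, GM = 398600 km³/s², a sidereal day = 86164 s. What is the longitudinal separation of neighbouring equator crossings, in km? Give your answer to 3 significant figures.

466 km

Semi-major axis a = 6371 + 1550 = 7921 km. Period T = 2π√(a³/μ) = 2π√(7921³/398600) = 7015.9 s = 116.93 min.
Single-satellite node shift = (7015.9/86164) × 360° = 29.31°.
With 7 satellites evenly phased, successive equator crossings are 29.31/7 = 4.188° apart.
That is 4.188 × 111.2 = 466 km at the equator.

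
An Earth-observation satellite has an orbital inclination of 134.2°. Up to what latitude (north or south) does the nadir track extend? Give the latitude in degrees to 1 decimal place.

Retrograde orbit: the ground track reaches ±(180° − i) = ±(180 − 134.2) = ±45.8°.

45.8°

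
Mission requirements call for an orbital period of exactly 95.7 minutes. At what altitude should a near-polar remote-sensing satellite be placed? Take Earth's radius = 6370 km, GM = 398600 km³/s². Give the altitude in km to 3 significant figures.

T = 95.7 min = 5742.0 s.
From T = 2π√(a³/μ): a = (μ T²/4π²)^(1/3) = (398600 × 5742.0² / 4π²)^(1/3) = 6931 km.
Altitude h = a − R = 6931 − 6370 = 561 km.

561 km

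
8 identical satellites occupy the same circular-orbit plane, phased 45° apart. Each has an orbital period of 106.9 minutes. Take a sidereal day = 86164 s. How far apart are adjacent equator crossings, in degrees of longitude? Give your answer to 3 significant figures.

T = 106.9 min = 6414.0 s.
Single-satellite node shift = (6414.0/86164) × 360° = 26.80°.
With 8 satellites evenly phased, successive equator crossings are 26.80/8 = 3.350° apart.

3.35°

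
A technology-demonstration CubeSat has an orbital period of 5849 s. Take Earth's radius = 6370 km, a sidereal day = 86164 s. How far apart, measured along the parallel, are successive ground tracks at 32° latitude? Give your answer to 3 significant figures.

2300 km

Node shift per orbit = (5849.0/86164) × 360° = 24.44°.
Equatorial spacing = 24.44 × 111.2 km/° = 2717 km.
At 32° latitude, spacing = 2717 × cos(32°) = 2304 km.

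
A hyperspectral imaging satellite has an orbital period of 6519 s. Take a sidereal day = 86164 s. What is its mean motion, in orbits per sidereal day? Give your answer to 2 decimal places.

Orbits per sidereal day = 86164 / 6519.0 = 13.217.

13.22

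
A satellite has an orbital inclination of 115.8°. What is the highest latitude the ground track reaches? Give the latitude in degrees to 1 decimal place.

Retrograde orbit: the ground track reaches ±(180° − i) = ±(180 − 115.8) = ±64.2°.

64.2°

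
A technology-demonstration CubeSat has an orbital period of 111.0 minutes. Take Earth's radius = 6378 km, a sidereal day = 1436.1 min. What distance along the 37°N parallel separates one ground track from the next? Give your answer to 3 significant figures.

2470 km

T = 111.0 min = 6660.0 s.
Node shift per orbit = (6660.0/86166) × 360° = 27.83°.
Equatorial spacing = 27.83 × 111.3 km/° = 3097 km.
At 37° latitude, spacing = 3097 × cos(37°) = 2474 km.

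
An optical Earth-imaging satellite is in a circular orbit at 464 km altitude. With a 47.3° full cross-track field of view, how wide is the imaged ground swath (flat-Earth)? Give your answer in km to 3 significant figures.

406 km

Half-angle = 47.3°/2 = 23.65°.
Swath width ≈ 2h·tan(θ/2) = 2 × 464 × tan(23.65°) = 406.4 km.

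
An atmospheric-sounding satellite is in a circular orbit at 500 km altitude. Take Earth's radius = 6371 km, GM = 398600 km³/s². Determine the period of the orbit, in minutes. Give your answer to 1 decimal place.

94.5 min

Semi-major axis a = 6371 + 500 = 6871 km. Period T = 2π√(a³/μ) = 2π√(6871³/398600) = 5668.1 s = 94.47 min.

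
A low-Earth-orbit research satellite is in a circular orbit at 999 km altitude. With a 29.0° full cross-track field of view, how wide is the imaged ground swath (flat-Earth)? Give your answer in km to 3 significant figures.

517 km

Half-angle = 29.0°/2 = 14.5°.
Swath width ≈ 2h·tan(θ/2) = 2 × 999 × tan(14.5°) = 516.7 km.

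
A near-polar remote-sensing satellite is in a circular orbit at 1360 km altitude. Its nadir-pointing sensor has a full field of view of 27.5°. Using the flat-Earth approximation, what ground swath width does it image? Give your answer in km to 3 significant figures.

666 km

Half-angle = 27.5°/2 = 13.75°.
Swath width ≈ 2h·tan(θ/2) = 2 × 1360 × tan(13.75°) = 665.6 km.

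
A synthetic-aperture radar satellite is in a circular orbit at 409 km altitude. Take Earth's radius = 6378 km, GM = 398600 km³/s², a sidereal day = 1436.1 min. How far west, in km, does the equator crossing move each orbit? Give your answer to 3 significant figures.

2590 km

Semi-major axis a = 6378 + 409 = 6787 km. Period T = 2π√(a³/μ) = 2π√(6787³/398600) = 5564.5 s = 92.74 min.
During one orbit Earth rotates (5564.5 / 86166) × 360° = 23.25°.
At the equator that is 23.25° × (2π·6378/360) km/° = 23.25 × 111.3 = 2588 km.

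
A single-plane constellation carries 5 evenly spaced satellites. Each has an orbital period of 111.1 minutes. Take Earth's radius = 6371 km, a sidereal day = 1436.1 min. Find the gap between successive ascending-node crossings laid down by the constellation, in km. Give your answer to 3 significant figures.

T = 111.1 min = 6666.0 s.
Single-satellite node shift = (6666.0/86166) × 360° = 27.85°.
With 5 satellites evenly phased, successive equator crossings are 27.85/5 = 5.570° apart.
That is 5.570 × 111.2 = 619 km at the equator.

619 km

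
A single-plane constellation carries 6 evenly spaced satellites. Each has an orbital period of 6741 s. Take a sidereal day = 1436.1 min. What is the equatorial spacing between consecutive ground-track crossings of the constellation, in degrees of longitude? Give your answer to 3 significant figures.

4.69°

Single-satellite node shift = (6741.0/86166) × 360° = 28.16°.
With 6 satellites evenly phased, successive equator crossings are 28.16/6 = 4.694° apart.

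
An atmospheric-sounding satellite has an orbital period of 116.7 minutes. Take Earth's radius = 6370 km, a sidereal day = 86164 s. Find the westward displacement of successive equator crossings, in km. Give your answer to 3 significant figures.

T = 116.7 min = 7002.0 s.
During one orbit Earth rotates (7002.0 / 86164) × 360° = 29.25°.
At the equator that is 29.25° × (2π·6370/360) km/° = 29.25 × 111.2 = 3252 km.

3250 km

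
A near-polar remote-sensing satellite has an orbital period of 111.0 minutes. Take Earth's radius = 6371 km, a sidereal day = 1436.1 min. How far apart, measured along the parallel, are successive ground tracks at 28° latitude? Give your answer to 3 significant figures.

T = 111.0 min = 6660.0 s.
Node shift per orbit = (6660.0/86166) × 360° = 27.83°.
Equatorial spacing = 27.83 × 111.2 km/° = 3094 km.
At 28° latitude, spacing = 3094 × cos(28°) = 2732 km.

2730 km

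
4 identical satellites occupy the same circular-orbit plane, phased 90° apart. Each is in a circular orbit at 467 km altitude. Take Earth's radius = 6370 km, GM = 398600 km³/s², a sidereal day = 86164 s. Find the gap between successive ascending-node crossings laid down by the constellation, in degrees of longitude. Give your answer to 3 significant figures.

Semi-major axis a = 6370 + 467 = 6837 km. Period T = 2π√(a³/μ) = 2π√(6837³/398600) = 5626.1 s = 93.77 min.
Single-satellite node shift = (5626.1/86164) × 360° = 23.51°.
With 4 satellites evenly phased, successive equator crossings are 23.51/4 = 5.877° apart.

5.88°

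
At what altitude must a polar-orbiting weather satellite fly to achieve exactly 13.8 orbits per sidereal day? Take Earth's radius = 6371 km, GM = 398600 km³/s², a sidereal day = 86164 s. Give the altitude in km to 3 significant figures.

958 km

Required period T = 86164 / 13.8 = 6243.8 s.
From T = 2π√(a³/μ): a = (μ T²/4π²)^(1/3) = (398600 × 6243.8² / 4π²)^(1/3) = 7329 km.
Altitude h = a − R = 7329 − 6371 = 958 km.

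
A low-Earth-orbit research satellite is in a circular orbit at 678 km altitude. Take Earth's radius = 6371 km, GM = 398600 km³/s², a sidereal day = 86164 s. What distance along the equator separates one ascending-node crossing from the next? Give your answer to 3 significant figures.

2740 km

Semi-major axis a = 6371 + 678 = 7049 km. Period T = 2π√(a³/μ) = 2π√(7049³/398600) = 5889.8 s = 98.16 min.
During one orbit Earth rotates (5889.8 / 86164) × 360° = 24.61°.
At the equator that is 24.61° × (2π·6371/360) km/° = 24.61 × 111.2 = 2736 km.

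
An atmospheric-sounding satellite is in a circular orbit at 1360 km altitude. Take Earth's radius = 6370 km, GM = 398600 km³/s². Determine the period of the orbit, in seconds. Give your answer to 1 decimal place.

6763.6 seconds

Semi-major axis a = 6370 + 1360 = 7730 km. Period T = 2π√(a³/μ) = 2π√(7730³/398600) = 6763.6 s = 112.73 min.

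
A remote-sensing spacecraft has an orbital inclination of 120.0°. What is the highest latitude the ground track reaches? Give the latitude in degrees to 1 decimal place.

60.0°

Retrograde orbit: the ground track reaches ±(180° − i) = ±(180 − 120.0) = ±60.0°.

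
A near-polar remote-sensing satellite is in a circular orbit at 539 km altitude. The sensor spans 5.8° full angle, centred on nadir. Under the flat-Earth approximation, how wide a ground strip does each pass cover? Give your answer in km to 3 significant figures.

54.6 km

Half-angle = 5.8°/2 = 2.9°.
Swath width ≈ 2h·tan(θ/2) = 2 × 539 × tan(2.9°) = 54.6 km.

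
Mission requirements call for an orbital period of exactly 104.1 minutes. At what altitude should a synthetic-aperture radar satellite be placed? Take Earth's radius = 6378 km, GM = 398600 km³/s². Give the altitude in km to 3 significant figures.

T = 104.1 min = 6246.0 s.
From T = 2π√(a³/μ): a = (μ T²/4π²)^(1/3) = (398600 × 6246.0² / 4π²)^(1/3) = 7330 km.
Altitude h = a − R = 7330 − 6378 = 952 km.

952 km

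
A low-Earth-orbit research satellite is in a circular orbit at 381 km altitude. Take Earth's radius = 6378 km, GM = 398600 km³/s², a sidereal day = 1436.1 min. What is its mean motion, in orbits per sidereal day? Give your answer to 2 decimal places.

Semi-major axis a = 6378 + 381 = 6759 km. Period T = 2π√(a³/μ) = 2π√(6759³/398600) = 5530.1 s = 92.17 min.
Orbits per sidereal day = 86166 / 5530.1 = 15.581.

15.58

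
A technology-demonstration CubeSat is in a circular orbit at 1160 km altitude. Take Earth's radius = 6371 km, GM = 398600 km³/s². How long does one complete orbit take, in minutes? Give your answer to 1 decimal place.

Semi-major axis a = 6371 + 1160 = 7531 km. Period T = 2π√(a³/μ) = 2π√(7531³/398600) = 6504.1 s = 108.40 min.

108.4 min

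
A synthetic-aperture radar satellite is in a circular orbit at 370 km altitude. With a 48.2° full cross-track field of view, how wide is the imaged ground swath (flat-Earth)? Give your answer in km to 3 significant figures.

Half-angle = 48.2°/2 = 24.1°.
Swath width ≈ 2h·tan(θ/2) = 2 × 370 × tan(24.1°) = 331.0 km.

331 km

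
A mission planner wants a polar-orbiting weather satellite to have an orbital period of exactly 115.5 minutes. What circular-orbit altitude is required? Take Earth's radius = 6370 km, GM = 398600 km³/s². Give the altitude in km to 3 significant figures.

T = 115.5 min = 6930.0 s.
From T = 2π√(a³/μ): a = (μ T²/4π²)^(1/3) = (398600 × 6930.0² / 4π²)^(1/3) = 7856 km.
Altitude h = a − R = 7856 − 6370 = 1486 km.

1490 km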